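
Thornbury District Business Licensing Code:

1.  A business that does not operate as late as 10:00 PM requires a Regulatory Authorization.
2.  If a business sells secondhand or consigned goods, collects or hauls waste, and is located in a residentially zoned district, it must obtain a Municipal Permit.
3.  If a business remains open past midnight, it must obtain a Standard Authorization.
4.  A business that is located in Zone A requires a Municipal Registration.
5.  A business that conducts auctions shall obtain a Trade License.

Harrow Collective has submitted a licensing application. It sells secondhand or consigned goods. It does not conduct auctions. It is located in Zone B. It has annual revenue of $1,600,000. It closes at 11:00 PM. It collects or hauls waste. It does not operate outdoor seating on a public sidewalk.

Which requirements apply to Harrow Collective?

1. closes 11:00 PM, after 10:00 PM → Regulatory Authorization not required.
2. sells secondhand or consigned goods; collects or hauls waste; is located in Zone B (not: is located in a residentially zoned district) → Municipal Permit not required.
3. closes 11:00 PM, at/before midnight → Standard Authorization not required.
4. is located in Zone B (not: is located in Zone A) → Municipal Registration not required.
5. does not conduct auctions → Trade License not required.

None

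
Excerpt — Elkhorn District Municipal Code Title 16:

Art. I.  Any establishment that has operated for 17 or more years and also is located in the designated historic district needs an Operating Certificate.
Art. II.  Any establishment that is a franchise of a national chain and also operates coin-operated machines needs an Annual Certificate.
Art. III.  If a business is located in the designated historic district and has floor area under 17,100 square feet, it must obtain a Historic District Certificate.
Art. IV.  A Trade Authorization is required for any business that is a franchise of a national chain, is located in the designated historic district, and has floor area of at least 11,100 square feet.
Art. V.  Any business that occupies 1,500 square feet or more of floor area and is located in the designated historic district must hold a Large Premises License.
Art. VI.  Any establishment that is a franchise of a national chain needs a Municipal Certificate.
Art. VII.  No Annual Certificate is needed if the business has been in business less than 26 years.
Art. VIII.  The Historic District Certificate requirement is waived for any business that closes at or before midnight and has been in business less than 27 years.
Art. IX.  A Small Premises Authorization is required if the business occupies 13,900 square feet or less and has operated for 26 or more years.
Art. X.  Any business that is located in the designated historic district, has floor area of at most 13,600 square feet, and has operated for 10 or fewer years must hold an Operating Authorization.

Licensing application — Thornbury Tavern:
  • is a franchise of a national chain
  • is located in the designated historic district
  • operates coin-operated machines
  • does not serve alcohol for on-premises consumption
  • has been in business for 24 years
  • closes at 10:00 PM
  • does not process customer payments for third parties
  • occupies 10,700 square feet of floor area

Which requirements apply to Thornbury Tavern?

Art. I. years in business 24 ≥ 17; is located in the designated historic district → Operating Certificate required.
Art. II. is a franchise of a national chain; operates coin-operated machines → Annual Certificate required.
Art. III. is located in the designated historic district; floor area 10,700 square feet < 17,100 square feet → Historic District Certificate required.
Art. IV. is a franchise of a national chain; is located in the designated historic district; floor area 10,700 square feet < 11,100 square feet → Trade Authorization not required.
Art. V. floor area 10,700 square feet ≥ 1,500 square feet; is located in the designated historic district → Large Premises License required.
Art. VI. is a franchise of a national chain → Municipal Certificate required.
Art. VII. years in business 24 < 26 → exempt from Annual Certificate.
Art. VIII. closes 10:00 PM, at/before midnight; years in business 24 < 27 → exempt from Historic District Certificate.
Art. IX. floor area 10,700 square feet ≤ 13,900 square feet; years in business 24 < 26 → Small Premises Authorization not required.
Art. X. is located in the designated historic district; floor area 10,700 square feet ≤ 13,600 square feet; years in business 24 > 10 → Operating Authorization not required.

Large Premises License, Municipal Certificate, Operating Certificate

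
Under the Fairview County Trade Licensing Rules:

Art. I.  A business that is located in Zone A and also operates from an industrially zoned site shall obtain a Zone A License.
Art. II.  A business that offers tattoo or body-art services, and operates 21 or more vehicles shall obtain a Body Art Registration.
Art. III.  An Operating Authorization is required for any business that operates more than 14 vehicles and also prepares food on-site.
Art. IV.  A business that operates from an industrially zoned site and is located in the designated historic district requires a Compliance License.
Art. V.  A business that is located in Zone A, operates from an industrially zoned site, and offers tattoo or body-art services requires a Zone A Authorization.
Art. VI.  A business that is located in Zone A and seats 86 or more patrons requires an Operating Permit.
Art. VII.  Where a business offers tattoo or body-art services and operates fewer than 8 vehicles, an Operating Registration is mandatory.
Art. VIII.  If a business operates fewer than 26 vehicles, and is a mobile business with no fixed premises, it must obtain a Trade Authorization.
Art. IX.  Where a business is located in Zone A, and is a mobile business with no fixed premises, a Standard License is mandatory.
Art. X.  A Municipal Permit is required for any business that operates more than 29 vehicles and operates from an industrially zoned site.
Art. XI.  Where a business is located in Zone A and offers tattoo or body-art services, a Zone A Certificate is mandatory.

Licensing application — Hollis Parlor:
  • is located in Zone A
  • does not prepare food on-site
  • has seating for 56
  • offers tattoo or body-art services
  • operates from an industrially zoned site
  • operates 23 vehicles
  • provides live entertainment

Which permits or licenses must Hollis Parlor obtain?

Art. I. is located in Zone A; operates from an industrially zoned site → Zone A License required.
Art. II. offers tattoo or body-art services; vehicles 23 ≥ 21 → Body Art Registration required.
Art. III. vehicles 23 > 14; does not prepare food on-site → Operating Authorization not required.
Art. IV. operates from an industrially zoned site; is located in Zone A (not: is located in the designated historic district) → Compliance License not required.
Art. V. is located in Zone A; operates from an industrially zoned site; offers tattoo or body-art services → Zone A Authorization required.
Art. VI. is located in Zone A; seating 56 < 86 → Operating Permit not required.
Art. VII. offers tattoo or body-art services; vehicles 23 ≥ 8 → Operating Registration not required.
Art. VIII. vehicles 23 < 26; operates from an industrially zoned site (not: is a mobile business with no fixed premises) → Trade Authorization not required.
Art. IX. is located in Zone A; operates from an industrially zoned site (not: is a mobile business with no fixed premises) → Standard License not required.
Art. X. vehicles 23 ≤ 29; operates from an industrially zoned site → Municipal Permit not required.
Art. XI. is located in Zone A; offers tattoo or body-art services → Zone A Certificate required.

Body Art Registration, Zone A Authorization, Zone A Certificate, Zone A License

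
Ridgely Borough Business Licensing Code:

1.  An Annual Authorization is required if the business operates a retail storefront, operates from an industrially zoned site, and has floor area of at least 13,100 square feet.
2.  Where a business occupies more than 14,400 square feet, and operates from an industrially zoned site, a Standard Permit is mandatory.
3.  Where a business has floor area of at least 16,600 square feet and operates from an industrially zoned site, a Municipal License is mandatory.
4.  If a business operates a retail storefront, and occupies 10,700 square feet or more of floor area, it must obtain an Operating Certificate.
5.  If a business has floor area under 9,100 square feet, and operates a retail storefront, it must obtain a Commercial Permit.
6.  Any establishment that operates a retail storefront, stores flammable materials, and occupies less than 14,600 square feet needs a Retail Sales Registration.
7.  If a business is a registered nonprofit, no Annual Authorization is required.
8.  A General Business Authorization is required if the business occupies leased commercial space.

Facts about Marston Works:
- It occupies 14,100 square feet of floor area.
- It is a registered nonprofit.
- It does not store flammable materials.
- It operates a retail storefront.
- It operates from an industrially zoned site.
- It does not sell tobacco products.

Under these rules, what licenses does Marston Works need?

Operating Certificate

1. operates a retail storefront; operates from an industrially zoned site; floor area 14,100 square feet ≥ 13,100 square feet → Annual Authorization required.
2. floor area 14,100 square feet ≤ 14,400 square feet; operates from an industrially zoned site → Standard Permit not required.
3. floor area 14,100 square feet < 16,600 square feet; operates from an industrially zoned site → Municipal License not required.
4. operates a retail storefront; floor area 14,100 square feet ≥ 10,700 square feet → Operating Certificate required.
5. floor area 14,100 square feet ≥ 9,100 square feet; operates a retail storefront → Commercial Permit not required.
6. operates a retail storefront; does not store flammable materials; floor area 14,100 square feet < 14,600 square feet → Retail Sales Registration not required.
7. is a registered nonprofit → exempt from Annual Authorization.
8. operates from an industrially zoned site (not: occupies leased commercial space) → General Business Authorization not required.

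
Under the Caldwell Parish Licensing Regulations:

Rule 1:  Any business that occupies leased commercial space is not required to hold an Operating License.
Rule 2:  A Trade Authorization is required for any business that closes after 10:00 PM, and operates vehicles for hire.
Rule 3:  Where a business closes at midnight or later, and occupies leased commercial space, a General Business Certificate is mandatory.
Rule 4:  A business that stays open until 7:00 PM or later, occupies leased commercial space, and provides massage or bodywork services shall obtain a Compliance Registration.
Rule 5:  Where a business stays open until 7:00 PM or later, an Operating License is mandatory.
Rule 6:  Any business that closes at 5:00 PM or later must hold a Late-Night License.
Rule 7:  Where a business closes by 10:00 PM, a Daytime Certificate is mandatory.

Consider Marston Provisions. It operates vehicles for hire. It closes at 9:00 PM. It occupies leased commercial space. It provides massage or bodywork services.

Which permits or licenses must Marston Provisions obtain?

Rule 1: occupies leased commercial space → exempt from Operating License.
Rule 2: closes 9:00 PM, at/before 10:00 PM; operates vehicles for hire → Trade Authorization not required.
Rule 3: closes 9:00 PM, at/before midnight; occupies leased commercial space → General Business Certificate not required.
Rule 4: closes 9:00 PM, after 7:00 PM; occupies leased commercial space; provides massage or bodywork services → Compliance Registration required.
Rule 5: closes 9:00 PM, after 7:00 PM → Operating License required.
Rule 6: closes 9:00 PM, after 5:00 PM → Late-Night License required.
Rule 7: closes 9:00 PM, at/before 10:00 PM → Daytime Certificate required.

Compliance Registration, Daytime Certificate, Late-Night License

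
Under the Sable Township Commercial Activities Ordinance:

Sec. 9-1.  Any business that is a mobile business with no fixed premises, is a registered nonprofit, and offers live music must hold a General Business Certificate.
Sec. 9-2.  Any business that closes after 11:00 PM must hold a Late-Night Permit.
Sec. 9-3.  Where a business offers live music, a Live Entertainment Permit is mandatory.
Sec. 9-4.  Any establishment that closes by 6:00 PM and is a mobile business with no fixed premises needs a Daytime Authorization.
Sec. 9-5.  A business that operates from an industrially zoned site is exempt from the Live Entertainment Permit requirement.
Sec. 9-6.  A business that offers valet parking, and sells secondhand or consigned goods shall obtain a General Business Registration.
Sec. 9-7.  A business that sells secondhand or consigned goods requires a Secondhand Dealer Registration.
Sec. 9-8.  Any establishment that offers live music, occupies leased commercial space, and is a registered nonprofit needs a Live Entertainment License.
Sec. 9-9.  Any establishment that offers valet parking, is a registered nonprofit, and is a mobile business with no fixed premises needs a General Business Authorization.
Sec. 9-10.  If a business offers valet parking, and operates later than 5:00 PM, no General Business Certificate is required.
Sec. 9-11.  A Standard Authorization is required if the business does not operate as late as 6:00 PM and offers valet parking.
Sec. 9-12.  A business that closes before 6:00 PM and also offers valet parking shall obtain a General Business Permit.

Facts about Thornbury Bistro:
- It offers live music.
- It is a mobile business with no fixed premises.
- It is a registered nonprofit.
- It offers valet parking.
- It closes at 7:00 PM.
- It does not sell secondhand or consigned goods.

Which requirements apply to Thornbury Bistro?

General Business Authorization, Live Entertainment Permit

Sec. 9-1. is a mobile business with no fixed premises; is a registered nonprofit; offers live music → General Business Certificate required.
Sec. 9-2. closes 7:00 PM, at/before 11:00 PM → Late-Night Permit not required.
Sec. 9-3. offers live music → Live Entertainment Permit required.
Sec. 9-4. closes 7:00 PM, after 6:00 PM; is a mobile business with no fixed premises → Daytime Authorization not required.
Sec. 9-5. is a mobile business with no fixed premises (not: operates from an industrially zoned site) → Live Entertainment Permit exemption does not apply.
Sec. 9-6. offers valet parking; does not sell secondhand or consigned goods → General Business Registration not required.
Sec. 9-7. does not sell secondhand or consigned goods → Secondhand Dealer Registration not required.
Sec. 9-8. offers live music; is a mobile business with no fixed premises (not: occupies leased commercial space); is a registered nonprofit → Live Entertainment License not required.
Sec. 9-9. offers valet parking; is a registered nonprofit; is a mobile business with no fixed premises → General Business Authorization required.
Sec. 9-10. offers valet parking; closes 7:00 PM, after 5:00 PM → exempt from General Business Certificate.
Sec. 9-11. closes 7:00 PM, after 6:00 PM; offers valet parking → Standard Authorization not required.
Sec. 9-12. closes 7:00 PM, after 6:00 PM; offers valet parking → General Business Permit not required.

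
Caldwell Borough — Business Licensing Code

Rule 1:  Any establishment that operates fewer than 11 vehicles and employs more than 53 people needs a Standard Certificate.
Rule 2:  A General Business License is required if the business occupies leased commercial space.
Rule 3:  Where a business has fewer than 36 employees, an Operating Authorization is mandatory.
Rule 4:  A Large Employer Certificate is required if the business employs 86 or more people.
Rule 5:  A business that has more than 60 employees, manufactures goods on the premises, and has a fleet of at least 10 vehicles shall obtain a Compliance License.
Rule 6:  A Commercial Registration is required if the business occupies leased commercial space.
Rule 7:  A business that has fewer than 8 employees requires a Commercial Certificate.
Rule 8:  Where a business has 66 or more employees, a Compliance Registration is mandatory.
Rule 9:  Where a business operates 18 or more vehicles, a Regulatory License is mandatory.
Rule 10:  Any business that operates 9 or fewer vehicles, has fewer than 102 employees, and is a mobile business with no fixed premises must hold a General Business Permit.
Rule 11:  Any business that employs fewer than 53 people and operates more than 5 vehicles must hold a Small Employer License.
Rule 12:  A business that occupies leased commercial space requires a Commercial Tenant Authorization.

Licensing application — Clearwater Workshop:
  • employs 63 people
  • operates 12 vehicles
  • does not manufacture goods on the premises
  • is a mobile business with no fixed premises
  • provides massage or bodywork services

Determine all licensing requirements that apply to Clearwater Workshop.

Rule 1: vehicles 12 ≥ 11; employees 63 > 53 → Standard Certificate not required.
Rule 2: is a mobile business with no fixed premises (not: occupies leased commercial space) → General Business License not required.
Rule 3: employees 63 ≥ 36 → Operating Authorization not required.
Rule 4: employees 63 < 86 → Large Employer Certificate not required.
Rule 5: employees 63 > 60; does not manufacture goods on the premises; vehicles 12 ≥ 10 → Compliance License not required.
Rule 6: is a mobile business with no fixed premises (not: occupies leased commercial space) → Commercial Registration not required.
Rule 7: employees 63 ≥ 8 → Commercial Certificate not required.
Rule 8: employees 63 < 66 → Compliance Registration not required.
Rule 9: vehicles 12 < 18 → Regulatory License not required.
Rule 10: vehicles 12 > 9; employees 63 < 102; is a mobile business with no fixed premises → General Business Permit not required.
Rule 11: employees 63 ≥ 53; vehicles 12 > 5 → Small Employer License not required.
Rule 12: is a mobile business with no fixed premises (not: occupies leased commercial space) → Commercial Tenant Authorization not required.

None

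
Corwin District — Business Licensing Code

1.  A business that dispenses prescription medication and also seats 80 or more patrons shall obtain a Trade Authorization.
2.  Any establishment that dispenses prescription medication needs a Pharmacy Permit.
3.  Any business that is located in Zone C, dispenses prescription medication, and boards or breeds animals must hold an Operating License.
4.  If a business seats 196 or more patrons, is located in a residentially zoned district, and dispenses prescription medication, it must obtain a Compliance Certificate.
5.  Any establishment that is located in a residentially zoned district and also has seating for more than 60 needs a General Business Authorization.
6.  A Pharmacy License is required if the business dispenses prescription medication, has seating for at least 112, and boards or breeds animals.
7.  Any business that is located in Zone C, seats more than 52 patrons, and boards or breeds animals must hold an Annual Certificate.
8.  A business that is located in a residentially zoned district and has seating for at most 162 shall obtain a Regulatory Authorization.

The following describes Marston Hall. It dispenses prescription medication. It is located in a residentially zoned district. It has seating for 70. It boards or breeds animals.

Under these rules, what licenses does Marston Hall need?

General Business Authorization, Pharmacy Permit, Regulatory Authorization

1. dispenses prescription medication; seating 70 < 80 → Trade Authorization not required.
2. dispenses prescription medication → Pharmacy Permit required.
3. is located in a residentially zoned district (not: is located in Zone C); dispenses prescription medication; boards or breeds animals → Operating License not required.
4. seating 70 < 196; is located in a residentially zoned district; dispenses prescription medication → Compliance Certificate not required.
5. is located in a residentially zoned district; seating 70 > 60 → General Business Authorization required.
6. dispenses prescription medication; seating 70 < 112; boards or breeds animals → Pharmacy License not required.
7. is located in a residentially zoned district (not: is located in Zone C); seating 70 > 52; boards or breeds animals → Annual Certificate not required.
8. is located in a residentially zoned district; seating 70 ≤ 162 → Regulatory Authorization required.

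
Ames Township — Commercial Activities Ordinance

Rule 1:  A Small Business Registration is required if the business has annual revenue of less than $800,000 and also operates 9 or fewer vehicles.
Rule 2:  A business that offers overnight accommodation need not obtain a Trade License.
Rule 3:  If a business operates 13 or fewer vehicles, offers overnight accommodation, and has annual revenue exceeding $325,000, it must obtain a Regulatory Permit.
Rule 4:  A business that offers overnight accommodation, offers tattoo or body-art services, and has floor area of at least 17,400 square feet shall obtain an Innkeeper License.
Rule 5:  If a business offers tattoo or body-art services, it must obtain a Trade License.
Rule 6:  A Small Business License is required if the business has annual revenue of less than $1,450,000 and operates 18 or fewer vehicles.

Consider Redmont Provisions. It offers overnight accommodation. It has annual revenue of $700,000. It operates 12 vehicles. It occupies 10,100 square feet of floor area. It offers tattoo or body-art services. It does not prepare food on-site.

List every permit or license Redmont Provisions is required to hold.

Regulatory Permit, Small Business License

Rule 1: revenue $700,000 < $800,000; vehicles 12 > 9 → Small Business Registration not required.
Rule 2: offers overnight accommodation → exempt from Trade License.
Rule 3: vehicles 12 ≤ 13; offers overnight accommodation; revenue $700,000 > $325,000 → Regulatory Permit required.
Rule 4: offers overnight accommodation; offers tattoo or body-art services; floor area 10,100 square feet < 17,400 square feet → Innkeeper License not required.
Rule 5: offers tattoo or body-art services → Trade License required.
Rule 6: revenue $700,000 < $1,450,000; vehicles 12 ≤ 18 → Small Business License required.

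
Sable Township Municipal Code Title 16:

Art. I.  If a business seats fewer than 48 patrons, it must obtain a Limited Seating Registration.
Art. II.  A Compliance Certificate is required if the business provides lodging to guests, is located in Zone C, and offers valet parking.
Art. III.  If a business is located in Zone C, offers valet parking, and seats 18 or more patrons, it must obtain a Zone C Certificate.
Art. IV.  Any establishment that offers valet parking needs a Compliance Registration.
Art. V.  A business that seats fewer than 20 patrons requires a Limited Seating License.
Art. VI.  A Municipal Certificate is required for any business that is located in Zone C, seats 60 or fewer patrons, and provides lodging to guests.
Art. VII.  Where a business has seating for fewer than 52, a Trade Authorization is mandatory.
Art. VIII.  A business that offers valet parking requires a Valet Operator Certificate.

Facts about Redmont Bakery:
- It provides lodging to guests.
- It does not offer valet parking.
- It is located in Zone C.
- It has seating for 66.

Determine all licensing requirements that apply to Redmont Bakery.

Art. I. seating 66 ≥ 48 → Limited Seating Registration not required.
Art. II. provides lodging to guests; is located in Zone C; does not offer valet parking → Compliance Certificate not required.
Art. III. is located in Zone C; does not offer valet parking; seating 66 ≥ 18 → Zone C Certificate not required.
Art. IV. does not offer valet parking → Compliance Registration not required.
Art. V. seating 66 ≥ 20 → Limited Seating License not required.
Art. VI. is located in Zone C; seating 66 > 60; provides lodging to guests → Municipal Certificate not required.
Art. VII. seating 66 ≥ 52 → Trade Authorization not required.
Art. VIII. does not offer valet parking → Valet Operator Certificate not required.

None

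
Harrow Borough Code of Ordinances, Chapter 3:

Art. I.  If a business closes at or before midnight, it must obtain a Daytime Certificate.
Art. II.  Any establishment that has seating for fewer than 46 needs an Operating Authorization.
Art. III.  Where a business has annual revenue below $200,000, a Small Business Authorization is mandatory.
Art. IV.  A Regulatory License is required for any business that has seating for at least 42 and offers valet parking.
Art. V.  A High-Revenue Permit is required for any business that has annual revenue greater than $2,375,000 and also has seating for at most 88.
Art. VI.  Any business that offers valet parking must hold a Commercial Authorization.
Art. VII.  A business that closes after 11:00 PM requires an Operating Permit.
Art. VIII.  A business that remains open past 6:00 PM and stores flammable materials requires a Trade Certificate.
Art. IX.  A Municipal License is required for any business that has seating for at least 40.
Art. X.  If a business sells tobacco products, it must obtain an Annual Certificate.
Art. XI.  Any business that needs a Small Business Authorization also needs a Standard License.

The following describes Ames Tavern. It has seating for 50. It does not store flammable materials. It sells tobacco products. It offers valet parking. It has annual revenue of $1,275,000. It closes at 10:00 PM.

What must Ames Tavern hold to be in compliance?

Annual Certificate, Commercial Authorization, Daytime Certificate, Municipal License, Regulatory License

Art. I. closes 10:00 PM, at/before midnight → Daytime Certificate required.
Art. II. seating 50 ≥ 46 → Operating Authorization not required.
Art. III. revenue $1,275,000 ≥ $200,000 → Small Business Authorization not required.
Art. IV. seating 50 ≥ 42; offers valet parking → Regulatory License required.
Art. V. revenue $1,275,000 ≤ $2,375,000; seating 50 ≤ 88 → High-Revenue Permit not required.
Art. VI. offers valet parking → Commercial Authorization required.
Art. VII. closes 10:00 PM, at/before 11:00 PM → Operating Permit not required.
Art. VIII. closes 10:00 PM, after 6:00 PM; does not store flammable materials → Trade Certificate not required.
Art. IX. seating 50 ≥ 40 → Municipal License required.
Art. X. sells tobacco products → Annual Certificate required.
Art. XI. Small Business Authorization is not required → no effect.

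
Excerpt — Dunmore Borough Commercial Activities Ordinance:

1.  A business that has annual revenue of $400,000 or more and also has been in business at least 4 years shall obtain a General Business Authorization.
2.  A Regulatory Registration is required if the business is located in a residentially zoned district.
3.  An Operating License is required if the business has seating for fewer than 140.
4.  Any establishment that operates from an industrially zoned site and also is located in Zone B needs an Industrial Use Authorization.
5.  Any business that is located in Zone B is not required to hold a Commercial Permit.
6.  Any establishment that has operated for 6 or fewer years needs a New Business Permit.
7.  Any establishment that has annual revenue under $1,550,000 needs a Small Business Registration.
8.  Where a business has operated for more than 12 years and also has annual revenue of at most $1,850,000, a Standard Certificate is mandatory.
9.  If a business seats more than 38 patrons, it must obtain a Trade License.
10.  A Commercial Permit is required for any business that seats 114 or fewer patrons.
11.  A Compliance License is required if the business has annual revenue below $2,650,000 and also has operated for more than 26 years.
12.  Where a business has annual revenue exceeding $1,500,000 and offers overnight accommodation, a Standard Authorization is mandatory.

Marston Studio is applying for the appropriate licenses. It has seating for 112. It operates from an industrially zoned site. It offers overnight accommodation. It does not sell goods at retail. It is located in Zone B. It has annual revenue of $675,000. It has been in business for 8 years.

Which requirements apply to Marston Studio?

1. revenue $675,000 ≥ $400,000; years in business 8 ≥ 4 → General Business Authorization required.
2. is located in Zone B (not: is located in a residentially zoned district) → Regulatory Registration not required.
3. seating 112 < 140 → Operating License required.
4. operates from an industrially zoned site; is located in Zone B → Industrial Use Authorization required.
5. is located in Zone B → exempt from Commercial Permit.
6. years in business 8 > 6 → New Business Permit not required.
7. revenue $675,000 < $1,550,000 → Small Business Registration required.
8. years in business 8 ≤ 12; revenue $675,000 ≤ $1,850,000 → Standard Certificate not required.
9. seating 112 > 38 → Trade License required.
10. seating 112 ≤ 114 → Commercial Permit required.
11. revenue $675,000 < $2,650,000; years in business 8 ≤ 26 → Compliance License not required.
12. revenue $675,000 ≤ $1,500,000; offers overnight accommodation → Standard Authorization not required.

General Business Authorization, Industrial Use Authorization, Operating License, Small Business Registration, Trade License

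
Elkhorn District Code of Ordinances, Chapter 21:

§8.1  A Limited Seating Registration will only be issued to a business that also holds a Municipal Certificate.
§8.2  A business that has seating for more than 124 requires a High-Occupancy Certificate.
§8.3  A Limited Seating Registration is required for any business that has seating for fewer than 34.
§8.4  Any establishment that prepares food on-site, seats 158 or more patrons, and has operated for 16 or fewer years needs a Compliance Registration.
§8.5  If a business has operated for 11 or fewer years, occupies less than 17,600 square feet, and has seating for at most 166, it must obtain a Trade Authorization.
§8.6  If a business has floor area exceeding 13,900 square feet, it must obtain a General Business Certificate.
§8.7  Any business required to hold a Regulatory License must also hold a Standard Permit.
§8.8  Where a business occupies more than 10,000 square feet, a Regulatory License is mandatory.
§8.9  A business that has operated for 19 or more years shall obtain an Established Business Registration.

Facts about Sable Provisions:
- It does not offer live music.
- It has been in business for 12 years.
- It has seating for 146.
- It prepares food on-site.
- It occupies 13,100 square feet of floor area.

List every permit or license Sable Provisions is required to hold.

High-Occupancy Certificate, Regulatory License, Standard Permit

§8.1 Limited Seating Registration is not required → no effect.
§8.2 seating 146 > 124 → High-Occupancy Certificate required.
§8.3 seating 146 ≥ 34 → Limited Seating Registration not required.
§8.4 prepares food on-site; seating 146 < 158; years in business 12 ≤ 16 → Compliance Registration not required.
§8.5 years in business 12 > 11; floor area 13,100 square feet < 17,600 square feet; seating 146 ≤ 166 → Trade Authorization not required.
§8.6 floor area 13,100 square feet ≤ 13,900 square feet → General Business Certificate not required.
§8.7 Regulatory License is required → Standard Permit also required.
§8.8 floor area 13,100 square feet > 10,000 square feet → Regulatory License required.
§8.9 years in business 12 < 19 → Established Business Registration not required.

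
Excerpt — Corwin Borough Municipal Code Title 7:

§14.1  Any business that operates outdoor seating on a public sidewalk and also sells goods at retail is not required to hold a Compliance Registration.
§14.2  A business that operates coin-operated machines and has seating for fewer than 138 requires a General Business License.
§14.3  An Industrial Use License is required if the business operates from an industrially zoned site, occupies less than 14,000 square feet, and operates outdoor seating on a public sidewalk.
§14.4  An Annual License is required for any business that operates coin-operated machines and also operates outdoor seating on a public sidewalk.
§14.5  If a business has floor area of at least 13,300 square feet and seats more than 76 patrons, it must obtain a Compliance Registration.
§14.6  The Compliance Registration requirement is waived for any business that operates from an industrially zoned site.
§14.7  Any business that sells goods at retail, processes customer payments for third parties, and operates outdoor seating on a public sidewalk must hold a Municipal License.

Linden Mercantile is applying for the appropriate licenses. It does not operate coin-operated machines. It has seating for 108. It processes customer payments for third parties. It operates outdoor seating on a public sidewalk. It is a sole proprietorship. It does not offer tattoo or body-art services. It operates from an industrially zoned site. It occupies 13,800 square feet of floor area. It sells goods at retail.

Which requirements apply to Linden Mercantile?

§14.1 operates outdoor seating on a public sidewalk; sells goods at retail → exempt from Compliance Registration.
§14.2 does not operate coin-operated machines; seating 108 < 138 → General Business License not required.
§14.3 operates from an industrially zoned site; floor area 13,800 square feet < 14,000 square feet; operates outdoor seating on a public sidewalk → Industrial Use License required.
§14.4 does not operate coin-operated machines; operates outdoor seating on a public sidewalk → Annual License not required.
§14.5 floor area 13,800 square feet ≥ 13,300 square feet; seating 108 > 76 → Compliance Registration required.
§14.6 operates from an industrially zoned site → exempt from Compliance Registration.
§14.7 sells goods at retail; processes customer payments for third parties; operates outdoor seating on a public sidewalk → Municipal License required.

Industrial Use License, Municipal License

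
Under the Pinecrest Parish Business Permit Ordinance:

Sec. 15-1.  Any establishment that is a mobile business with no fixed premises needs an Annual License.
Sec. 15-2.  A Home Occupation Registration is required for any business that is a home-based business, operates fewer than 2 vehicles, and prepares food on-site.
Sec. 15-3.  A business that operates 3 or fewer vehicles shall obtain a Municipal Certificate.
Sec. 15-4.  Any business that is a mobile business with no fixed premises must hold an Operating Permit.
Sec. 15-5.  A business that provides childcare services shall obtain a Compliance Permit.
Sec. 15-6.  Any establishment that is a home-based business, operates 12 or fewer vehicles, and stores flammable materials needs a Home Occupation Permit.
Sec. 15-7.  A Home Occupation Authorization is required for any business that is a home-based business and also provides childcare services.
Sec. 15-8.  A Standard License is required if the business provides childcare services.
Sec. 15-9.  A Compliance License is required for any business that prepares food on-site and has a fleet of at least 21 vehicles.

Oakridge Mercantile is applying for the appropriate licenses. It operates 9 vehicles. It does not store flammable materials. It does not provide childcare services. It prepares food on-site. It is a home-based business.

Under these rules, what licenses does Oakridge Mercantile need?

Sec. 15-1. is a home-based business (not: is a mobile business with no fixed premises) → Annual License not required.
Sec. 15-2. is a home-based business; vehicles 9 ≥ 2; prepares food on-site → Home Occupation Registration not required.
Sec. 15-3. vehicles 9 > 3 → Municipal Certificate not required.
Sec. 15-4. is a home-based business (not: is a mobile business with no fixed premises) → Operating Permit not required.
Sec. 15-5. does not provide childcare services → Compliance Permit not required.
Sec. 15-6. is a home-based business; vehicles 9 ≤ 12; does not store flammable materials → Home Occupation Permit not required.
Sec. 15-7. is a home-based business; does not provide childcare services → Home Occupation Authorization not required.
Sec. 15-8. does not provide childcare services → Standard License not required.
Sec. 15-9. prepares food on-site; vehicles 9 < 21 → Compliance License not required.

None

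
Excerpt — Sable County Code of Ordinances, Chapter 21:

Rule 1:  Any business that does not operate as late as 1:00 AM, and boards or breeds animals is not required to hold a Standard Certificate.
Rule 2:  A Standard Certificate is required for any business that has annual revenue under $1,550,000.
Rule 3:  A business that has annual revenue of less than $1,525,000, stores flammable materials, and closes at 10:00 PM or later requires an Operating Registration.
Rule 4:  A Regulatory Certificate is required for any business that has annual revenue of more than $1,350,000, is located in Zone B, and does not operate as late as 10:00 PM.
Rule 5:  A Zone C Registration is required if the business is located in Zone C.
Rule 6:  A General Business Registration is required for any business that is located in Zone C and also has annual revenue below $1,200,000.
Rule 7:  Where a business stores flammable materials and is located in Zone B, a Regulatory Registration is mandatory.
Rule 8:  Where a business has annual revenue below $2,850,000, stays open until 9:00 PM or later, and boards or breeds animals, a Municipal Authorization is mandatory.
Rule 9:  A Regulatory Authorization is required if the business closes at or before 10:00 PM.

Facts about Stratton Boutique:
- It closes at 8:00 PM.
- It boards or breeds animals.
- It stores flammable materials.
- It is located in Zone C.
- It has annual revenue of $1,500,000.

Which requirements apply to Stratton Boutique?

Rule 1: closes 8:00 PM, at/before 1:00 AM; boards or breeds animals → exempt from Standard Certificate.
Rule 2: revenue $1,500,000 < $1,550,000 → Standard Certificate required.
Rule 3: revenue $1,500,000 < $1,525,000; stores flammable materials; closes 8:00 PM, at/before 10:00 PM → Operating Registration not required.
Rule 4: revenue $1,500,000 > $1,350,000; is located in Zone C (not: is located in Zone B); closes 8:00 PM, at/before 10:00 PM → Regulatory Certificate not required.
Rule 5: is located in Zone C → Zone C Registration required.
Rule 6: is located in Zone C; revenue $1,500,000 ≥ $1,200,000 → General Business Registration not required.
Rule 7: stores flammable materials; is located in Zone C (not: is located in Zone B) → Regulatory Registration not required.
Rule 8: revenue $1,500,000 < $2,850,000; closes 8:00 PM, at/before 9:00 PM; boards or breeds animals → Municipal Authorization not required.
Rule 9: closes 8:00 PM, at/before 10:00 PM → Regulatory Authorization required.

Regulatory Authorization, Zone C Registration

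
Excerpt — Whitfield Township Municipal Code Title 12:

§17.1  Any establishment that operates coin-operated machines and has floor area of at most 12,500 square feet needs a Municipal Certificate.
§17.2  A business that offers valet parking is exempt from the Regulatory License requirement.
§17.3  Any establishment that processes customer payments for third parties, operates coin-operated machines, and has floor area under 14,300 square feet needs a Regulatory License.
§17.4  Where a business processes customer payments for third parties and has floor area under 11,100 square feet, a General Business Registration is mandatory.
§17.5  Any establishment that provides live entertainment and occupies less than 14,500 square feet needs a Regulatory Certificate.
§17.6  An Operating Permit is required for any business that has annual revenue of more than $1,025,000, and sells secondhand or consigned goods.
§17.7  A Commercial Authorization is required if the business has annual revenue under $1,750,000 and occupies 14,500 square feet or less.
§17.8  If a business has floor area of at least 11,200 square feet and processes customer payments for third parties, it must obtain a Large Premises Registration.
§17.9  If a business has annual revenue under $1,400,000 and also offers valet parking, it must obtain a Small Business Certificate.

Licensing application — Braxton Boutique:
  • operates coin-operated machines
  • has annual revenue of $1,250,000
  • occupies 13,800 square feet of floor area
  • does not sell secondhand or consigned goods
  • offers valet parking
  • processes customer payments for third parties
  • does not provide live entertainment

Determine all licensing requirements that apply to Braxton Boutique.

§17.1 operates coin-operated machines; floor area 13,800 square feet > 12,500 square feet → Municipal Certificate not required.
§17.2 offers valet parking → exempt from Regulatory License.
§17.3 processes customer payments for third parties; operates coin-operated machines; floor area 13,800 square feet < 14,300 square feet → Regulatory License required.
§17.4 processes customer payments for third parties; floor area 13,800 square feet ≥ 11,100 square feet → General Business Registration not required.
§17.5 does not provide live entertainment; floor area 13,800 square feet < 14,500 square feet → Regulatory Certificate not required.
§17.6 revenue $1,250,000 > $1,025,000; does not sell secondhand or consigned goods → Operating Permit not required.
§17.7 revenue $1,250,000 < $1,750,000; floor area 13,800 square feet ≤ 14,500 square feet → Commercial Authorization required.
§17.8 floor area 13,800 square feet ≥ 11,200 square feet; processes customer payments for third parties → Large Premises Registration required.
§17.9 revenue $1,250,000 < $1,400,000; offers valet parking → Small Business Certificate required.

Commercial Authorization, Large Premises Registration, Small Business Certificate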